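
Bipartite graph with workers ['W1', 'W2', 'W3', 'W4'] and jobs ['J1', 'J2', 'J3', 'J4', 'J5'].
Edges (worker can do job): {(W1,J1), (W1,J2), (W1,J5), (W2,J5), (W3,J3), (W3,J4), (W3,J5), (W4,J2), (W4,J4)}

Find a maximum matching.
Matching: {(W1,J1), (W2,J5), (W3,J3), (W4,J2)}

Maximum matching (size 4):
  W1 → J1
  W2 → J5
  W3 → J3
  W4 → J2

Each worker is assigned to at most one job, and each job to at most one worker.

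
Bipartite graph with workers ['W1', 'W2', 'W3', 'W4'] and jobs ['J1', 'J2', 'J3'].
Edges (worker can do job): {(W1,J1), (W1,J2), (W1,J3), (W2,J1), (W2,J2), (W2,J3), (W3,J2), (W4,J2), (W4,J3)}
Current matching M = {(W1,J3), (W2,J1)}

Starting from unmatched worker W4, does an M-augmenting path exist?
Yes: W4 → J2

An M-augmenting path alternates non-matching / matching edges, starting and ending at unmatched vertices.
Path: W4 → J2
(J2 is unmatched in M, so the path is augmenting.)
Flipping edges along this path would increase |M| from 2 to 3.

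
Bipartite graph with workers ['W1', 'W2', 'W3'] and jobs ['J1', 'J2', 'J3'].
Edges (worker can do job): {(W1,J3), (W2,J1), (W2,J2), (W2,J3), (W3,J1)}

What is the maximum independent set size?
Maximum independent set = 3

By König's theorem:
- Min vertex cover = Max matching = 3
- Max independent set = Total vertices - Min vertex cover
- Max independent set = 6 - 3 = 3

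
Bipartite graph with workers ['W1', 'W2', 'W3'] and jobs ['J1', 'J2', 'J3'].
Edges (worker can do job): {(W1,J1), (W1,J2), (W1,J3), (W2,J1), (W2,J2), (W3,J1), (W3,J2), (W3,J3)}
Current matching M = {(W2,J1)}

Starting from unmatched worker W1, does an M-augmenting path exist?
Yes: W1 → J3

An M-augmenting path alternates non-matching / matching edges, starting and ending at unmatched vertices.
Path: W1 → J3
(J3 is unmatched in M, so the path is augmenting.)
Flipping edges along this path would increase |M| from 1 to 2.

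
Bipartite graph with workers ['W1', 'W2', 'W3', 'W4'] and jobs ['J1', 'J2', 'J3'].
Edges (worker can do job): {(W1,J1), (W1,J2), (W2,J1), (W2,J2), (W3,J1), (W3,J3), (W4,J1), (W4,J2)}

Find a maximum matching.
Matching: {(W1,J1), (W3,J3), (W4,J2)}

Maximum matching (size 3):
  W1 → J1
  W3 → J3
  W4 → J2

Each worker is assigned to at most one job, and each job to at most one worker.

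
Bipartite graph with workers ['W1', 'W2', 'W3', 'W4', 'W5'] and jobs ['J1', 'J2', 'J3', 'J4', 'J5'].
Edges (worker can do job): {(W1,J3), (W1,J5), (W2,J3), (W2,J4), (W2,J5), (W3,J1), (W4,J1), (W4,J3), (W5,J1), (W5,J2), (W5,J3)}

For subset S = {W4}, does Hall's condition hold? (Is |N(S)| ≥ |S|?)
Yes: |N(S)| = 2, |S| = 1

Subset S = {W4}
Neighbors N(S) = {J1, J3}

|N(S)| = 2, |S| = 1
Hall's condition: |N(S)| ≥ |S| is satisfied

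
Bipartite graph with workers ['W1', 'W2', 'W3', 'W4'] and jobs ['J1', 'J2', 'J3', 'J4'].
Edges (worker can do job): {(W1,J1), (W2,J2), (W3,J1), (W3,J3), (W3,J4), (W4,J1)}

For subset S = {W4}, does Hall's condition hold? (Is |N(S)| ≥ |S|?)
Yes: |N(S)| = 1, |S| = 1

Subset S = {W4}
Neighbors N(S) = {J1}

|N(S)| = 1, |S| = 1
Hall's condition: |N(S)| ≥ |S| is satisfied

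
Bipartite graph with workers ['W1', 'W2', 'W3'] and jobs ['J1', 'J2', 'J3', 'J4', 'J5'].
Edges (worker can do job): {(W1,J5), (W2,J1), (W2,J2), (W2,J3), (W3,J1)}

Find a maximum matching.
Matching: {(W1,J5), (W2,J2), (W3,J1)}

Maximum matching (size 3):
  W1 → J5
  W2 → J2
  W3 → J1

Each worker is assigned to at most one job, and each job to at most one worker.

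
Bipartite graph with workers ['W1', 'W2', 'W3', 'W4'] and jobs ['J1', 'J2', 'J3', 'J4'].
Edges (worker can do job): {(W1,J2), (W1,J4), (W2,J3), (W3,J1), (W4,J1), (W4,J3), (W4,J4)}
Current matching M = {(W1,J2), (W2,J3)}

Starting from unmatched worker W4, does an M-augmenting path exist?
Yes: W4 → J1

An M-augmenting path alternates non-matching / matching edges, starting and ending at unmatched vertices.
Path: W4 → J1
(J1 is unmatched in M, so the path is augmenting.)
Flipping edges along this path would increase |M| from 2 to 3.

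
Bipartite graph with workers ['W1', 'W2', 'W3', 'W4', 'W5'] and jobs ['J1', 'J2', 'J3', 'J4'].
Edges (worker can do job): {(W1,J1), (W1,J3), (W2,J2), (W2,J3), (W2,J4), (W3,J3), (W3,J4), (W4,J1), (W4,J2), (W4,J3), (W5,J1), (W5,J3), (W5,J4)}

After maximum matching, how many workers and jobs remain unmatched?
Unmatched: 1 workers, 0 jobs

Maximum matching size: 4
Workers: 5 total, 4 matched, 1 unmatched
Jobs: 4 total, 4 matched, 0 unmatched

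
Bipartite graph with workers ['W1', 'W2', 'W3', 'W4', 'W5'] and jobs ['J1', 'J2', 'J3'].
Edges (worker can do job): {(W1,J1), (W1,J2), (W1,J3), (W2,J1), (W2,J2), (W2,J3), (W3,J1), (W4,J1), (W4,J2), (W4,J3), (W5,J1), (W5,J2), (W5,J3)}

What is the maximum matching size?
Maximum matching size = 3

Maximum matching: {(W3,J1), (W4,J3), (W5,J2)}
Size: 3

This assigns 3 workers to 3 distinct jobs.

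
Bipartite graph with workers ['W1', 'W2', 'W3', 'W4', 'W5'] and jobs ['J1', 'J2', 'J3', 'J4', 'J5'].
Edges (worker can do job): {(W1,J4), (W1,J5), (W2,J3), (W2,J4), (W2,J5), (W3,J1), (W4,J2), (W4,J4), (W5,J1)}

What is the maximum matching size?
Maximum matching size = 4

Maximum matching: {(W1,J5), (W2,J3), (W3,J1), (W4,J4)}
Size: 4

This assigns 4 workers to 4 distinct jobs.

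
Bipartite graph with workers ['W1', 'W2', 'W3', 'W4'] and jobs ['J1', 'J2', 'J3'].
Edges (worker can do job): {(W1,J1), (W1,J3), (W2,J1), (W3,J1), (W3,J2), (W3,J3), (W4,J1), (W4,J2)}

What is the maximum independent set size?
Maximum independent set = 4

By König's theorem:
- Min vertex cover = Max matching = 3
- Max independent set = Total vertices - Min vertex cover
- Max independent set = 7 - 3 = 4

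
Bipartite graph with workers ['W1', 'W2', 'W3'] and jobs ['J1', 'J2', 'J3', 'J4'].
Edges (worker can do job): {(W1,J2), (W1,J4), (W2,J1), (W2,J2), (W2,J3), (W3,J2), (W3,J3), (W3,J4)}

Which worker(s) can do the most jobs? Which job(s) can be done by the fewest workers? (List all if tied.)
Most versatile: W2, W3 (3 jobs); Least covered: J1 (1 workers)

Worker degrees (jobs they can do): W1:2, W2:3, W3:3
Job degrees (workers who can do it): J1:1, J2:3, J3:2, J4:2

Maximum worker degree is 3, achieved by: W2, W3
Minimum job degree is 1, achieved by: J1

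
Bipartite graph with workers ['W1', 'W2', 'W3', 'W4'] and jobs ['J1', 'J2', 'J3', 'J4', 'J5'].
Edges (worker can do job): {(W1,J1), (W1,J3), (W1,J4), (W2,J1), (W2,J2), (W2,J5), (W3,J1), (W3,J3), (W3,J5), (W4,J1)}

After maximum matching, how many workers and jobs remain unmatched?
Unmatched: 0 workers, 1 jobs

Maximum matching size: 4
Workers: 4 total, 4 matched, 0 unmatched
Jobs: 5 total, 4 matched, 1 unmatched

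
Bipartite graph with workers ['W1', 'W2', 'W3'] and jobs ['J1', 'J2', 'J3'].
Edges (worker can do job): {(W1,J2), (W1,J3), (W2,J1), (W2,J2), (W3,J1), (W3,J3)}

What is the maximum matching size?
Maximum matching size = 3

Maximum matching: {(W1,J3), (W2,J2), (W3,J1)}
Size: 3

This assigns 3 workers to 3 distinct jobs.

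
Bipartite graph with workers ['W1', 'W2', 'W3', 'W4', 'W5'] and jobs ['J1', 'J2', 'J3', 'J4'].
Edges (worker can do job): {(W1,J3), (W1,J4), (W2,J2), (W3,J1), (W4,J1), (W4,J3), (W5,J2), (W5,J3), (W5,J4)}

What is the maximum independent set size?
Maximum independent set = 5

By König's theorem:
- Min vertex cover = Max matching = 4
- Max independent set = Total vertices - Min vertex cover
- Max independent set = 9 - 4 = 5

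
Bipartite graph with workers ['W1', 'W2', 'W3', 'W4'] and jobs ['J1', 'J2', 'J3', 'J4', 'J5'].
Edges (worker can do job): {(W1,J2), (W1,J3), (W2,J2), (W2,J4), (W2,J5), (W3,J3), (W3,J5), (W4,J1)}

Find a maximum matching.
Matching: {(W1,J3), (W2,J2), (W3,J5), (W4,J1)}

Maximum matching (size 4):
  W1 → J3
  W2 → J2
  W3 → J5
  W4 → J1

Each worker is assigned to at most one job, and each job to at most one worker.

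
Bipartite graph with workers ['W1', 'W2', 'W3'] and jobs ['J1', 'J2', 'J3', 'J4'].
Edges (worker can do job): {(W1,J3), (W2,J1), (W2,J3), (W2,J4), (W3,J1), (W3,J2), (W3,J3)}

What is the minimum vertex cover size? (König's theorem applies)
Minimum vertex cover size = 3

By König's theorem: in bipartite graphs,
min vertex cover = max matching = 3

Maximum matching has size 3, so minimum vertex cover also has size 3.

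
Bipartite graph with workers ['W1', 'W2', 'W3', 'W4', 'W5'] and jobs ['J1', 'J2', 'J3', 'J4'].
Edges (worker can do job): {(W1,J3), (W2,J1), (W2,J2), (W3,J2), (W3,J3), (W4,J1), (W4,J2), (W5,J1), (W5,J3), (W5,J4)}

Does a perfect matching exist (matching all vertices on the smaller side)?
Yes, perfect matching exists (size 4)

Perfect matching: {(W1,J3), (W3,J2), (W4,J1), (W5,J4)}
All 4 vertices on the smaller side are matched.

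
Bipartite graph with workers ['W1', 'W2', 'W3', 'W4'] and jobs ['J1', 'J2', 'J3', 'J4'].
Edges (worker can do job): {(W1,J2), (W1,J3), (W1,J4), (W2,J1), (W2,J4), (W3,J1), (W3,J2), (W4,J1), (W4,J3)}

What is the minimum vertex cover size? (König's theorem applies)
Minimum vertex cover size = 4

By König's theorem: in bipartite graphs,
min vertex cover = max matching = 4

Maximum matching has size 4, so minimum vertex cover also has size 4.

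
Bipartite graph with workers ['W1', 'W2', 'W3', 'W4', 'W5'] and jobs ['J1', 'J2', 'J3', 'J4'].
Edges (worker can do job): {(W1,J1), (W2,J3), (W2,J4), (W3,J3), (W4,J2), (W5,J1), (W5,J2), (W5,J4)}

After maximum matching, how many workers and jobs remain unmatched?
Unmatched: 1 workers, 0 jobs

Maximum matching size: 4
Workers: 5 total, 4 matched, 1 unmatched
Jobs: 4 total, 4 matched, 0 unmatched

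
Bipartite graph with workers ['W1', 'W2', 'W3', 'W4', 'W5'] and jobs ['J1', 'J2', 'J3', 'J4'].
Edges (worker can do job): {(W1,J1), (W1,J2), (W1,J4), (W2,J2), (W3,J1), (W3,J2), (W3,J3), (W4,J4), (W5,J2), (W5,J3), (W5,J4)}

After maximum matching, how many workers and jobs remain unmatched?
Unmatched: 1 workers, 0 jobs

Maximum matching size: 4
Workers: 5 total, 4 matched, 1 unmatched
Jobs: 4 total, 4 matched, 0 unmatched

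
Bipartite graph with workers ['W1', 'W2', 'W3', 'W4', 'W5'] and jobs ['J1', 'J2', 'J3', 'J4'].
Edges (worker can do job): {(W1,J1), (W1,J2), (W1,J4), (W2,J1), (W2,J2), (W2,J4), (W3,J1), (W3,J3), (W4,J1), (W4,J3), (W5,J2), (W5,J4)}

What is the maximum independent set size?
Maximum independent set = 5

By König's theorem:
- Min vertex cover = Max matching = 4
- Max independent set = Total vertices - Min vertex cover
- Max independent set = 9 - 4 = 5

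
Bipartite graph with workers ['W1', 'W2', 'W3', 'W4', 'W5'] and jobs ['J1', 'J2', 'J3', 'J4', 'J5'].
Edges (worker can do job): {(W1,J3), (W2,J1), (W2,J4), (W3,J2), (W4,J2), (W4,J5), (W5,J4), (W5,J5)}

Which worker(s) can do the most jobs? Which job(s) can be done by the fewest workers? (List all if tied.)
Most versatile: W2, W4, W5 (2 jobs); Least covered: J1, J3 (1 workers)

Worker degrees (jobs they can do): W1:1, W2:2, W3:1, W4:2, W5:2
Job degrees (workers who can do it): J1:1, J2:2, J3:1, J4:2, J5:2

Maximum worker degree is 2, achieved by: W2, W4, W5
Minimum job degree is 1, achieved by: J1, J3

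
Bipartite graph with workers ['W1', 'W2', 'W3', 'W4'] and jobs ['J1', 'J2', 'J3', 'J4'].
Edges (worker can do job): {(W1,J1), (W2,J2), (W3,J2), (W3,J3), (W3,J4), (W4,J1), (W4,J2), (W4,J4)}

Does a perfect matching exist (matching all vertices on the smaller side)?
Yes, perfect matching exists (size 4)

Perfect matching: {(W1,J1), (W2,J2), (W3,J3), (W4,J4)}
All 4 vertices on the smaller side are matched.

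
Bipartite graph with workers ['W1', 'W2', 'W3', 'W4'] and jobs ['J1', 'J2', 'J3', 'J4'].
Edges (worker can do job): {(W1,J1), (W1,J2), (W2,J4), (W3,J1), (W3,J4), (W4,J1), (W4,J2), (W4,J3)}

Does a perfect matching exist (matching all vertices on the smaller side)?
Yes, perfect matching exists (size 4)

Perfect matching: {(W1,J2), (W2,J4), (W3,J1), (W4,J3)}
All 4 vertices on the smaller side are matched.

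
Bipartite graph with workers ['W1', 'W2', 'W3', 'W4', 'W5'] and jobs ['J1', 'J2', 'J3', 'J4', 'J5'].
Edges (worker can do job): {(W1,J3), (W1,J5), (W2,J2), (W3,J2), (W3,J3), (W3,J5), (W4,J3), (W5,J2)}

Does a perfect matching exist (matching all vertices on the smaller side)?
No, maximum matching has size 3 < 5

Maximum matching has size 3, need 5 for perfect matching.
Unmatched workers: ['W5', 'W2']
Unmatched jobs: ['J1', 'J4']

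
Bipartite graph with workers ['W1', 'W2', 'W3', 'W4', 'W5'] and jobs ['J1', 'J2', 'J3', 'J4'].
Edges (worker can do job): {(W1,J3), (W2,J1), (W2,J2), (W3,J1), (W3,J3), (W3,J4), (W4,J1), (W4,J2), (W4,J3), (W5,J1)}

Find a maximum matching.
Matching: {(W1,J3), (W3,J4), (W4,J2), (W5,J1)}

Maximum matching (size 4):
  W1 → J3
  W3 → J4
  W4 → J2
  W5 → J1

Each worker is assigned to at most one job, and each job to at most one worker.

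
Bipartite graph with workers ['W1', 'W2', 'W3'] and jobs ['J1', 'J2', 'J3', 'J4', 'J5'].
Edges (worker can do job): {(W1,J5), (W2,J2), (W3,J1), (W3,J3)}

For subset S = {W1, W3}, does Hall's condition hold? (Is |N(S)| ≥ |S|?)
Yes: |N(S)| = 3, |S| = 2

Subset S = {W1, W3}
Neighbors N(S) = {J1, J3, J5}

|N(S)| = 3, |S| = 2
Hall's condition: |N(S)| ≥ |S| is satisfied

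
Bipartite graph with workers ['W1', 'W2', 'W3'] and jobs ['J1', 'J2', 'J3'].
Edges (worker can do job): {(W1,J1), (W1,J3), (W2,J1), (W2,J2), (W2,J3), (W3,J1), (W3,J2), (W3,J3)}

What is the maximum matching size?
Maximum matching size = 3

Maximum matching: {(W1,J3), (W2,J2), (W3,J1)}
Size: 3

This assigns 3 workers to 3 distinct jobs.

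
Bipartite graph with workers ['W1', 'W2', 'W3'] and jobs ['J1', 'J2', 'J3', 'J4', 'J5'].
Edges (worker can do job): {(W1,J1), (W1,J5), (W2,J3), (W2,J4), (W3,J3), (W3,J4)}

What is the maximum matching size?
Maximum matching size = 3

Maximum matching: {(W1,J5), (W2,J3), (W3,J4)}
Size: 3

This assigns 3 workers to 3 distinct jobs.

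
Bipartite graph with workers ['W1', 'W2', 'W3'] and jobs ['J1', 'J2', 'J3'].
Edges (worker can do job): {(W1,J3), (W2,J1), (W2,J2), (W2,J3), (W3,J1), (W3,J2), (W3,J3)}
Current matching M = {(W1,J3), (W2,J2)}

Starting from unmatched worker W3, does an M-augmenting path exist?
Yes: W3 → J1

An M-augmenting path alternates non-matching / matching edges, starting and ending at unmatched vertices.
Path: W3 → J1
(J1 is unmatched in M, so the path is augmenting.)
Flipping edges along this path would increase |M| from 2 to 3.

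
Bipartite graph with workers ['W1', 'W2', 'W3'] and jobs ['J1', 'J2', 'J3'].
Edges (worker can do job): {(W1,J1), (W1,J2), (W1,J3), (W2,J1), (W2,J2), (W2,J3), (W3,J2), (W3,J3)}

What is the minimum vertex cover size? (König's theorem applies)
Minimum vertex cover size = 3

By König's theorem: in bipartite graphs,
min vertex cover = max matching = 3

Maximum matching has size 3, so minimum vertex cover also has size 3.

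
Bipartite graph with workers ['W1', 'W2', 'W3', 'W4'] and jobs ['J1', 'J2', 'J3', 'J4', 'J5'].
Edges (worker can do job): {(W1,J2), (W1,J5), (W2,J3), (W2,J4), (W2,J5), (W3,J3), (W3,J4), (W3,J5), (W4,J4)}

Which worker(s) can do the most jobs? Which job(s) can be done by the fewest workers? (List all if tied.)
Most versatile: W2, W3 (3 jobs); Least covered: J1 (0 workers)

Worker degrees (jobs they can do): W1:2, W2:3, W3:3, W4:1
Job degrees (workers who can do it): J1:0, J2:1, J3:2, J4:3, J5:3

Maximum worker degree is 3, achieved by: W2, W3
Minimum job degree is 0, achieved by: J1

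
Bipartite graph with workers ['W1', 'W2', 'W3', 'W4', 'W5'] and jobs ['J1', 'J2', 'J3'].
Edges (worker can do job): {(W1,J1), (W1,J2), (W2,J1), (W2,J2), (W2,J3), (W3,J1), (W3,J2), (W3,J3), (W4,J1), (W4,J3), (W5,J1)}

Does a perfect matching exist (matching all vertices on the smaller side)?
Yes, perfect matching exists (size 3)

Perfect matching: {(W1,J2), (W3,J3), (W5,J1)}
All 3 vertices on the smaller side are matched.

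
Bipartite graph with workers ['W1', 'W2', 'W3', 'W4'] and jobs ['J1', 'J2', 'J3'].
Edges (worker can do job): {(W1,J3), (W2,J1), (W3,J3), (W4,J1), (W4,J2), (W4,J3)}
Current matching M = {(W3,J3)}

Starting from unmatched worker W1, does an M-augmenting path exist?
No augmenting path from W1

Alternating search from W1 reaches jobs: {J3}.
Every reachable job is already matched in M, and following those matched edges back to workers exposes no further unvisited jobs.
No M-augmenting path from W1 exists.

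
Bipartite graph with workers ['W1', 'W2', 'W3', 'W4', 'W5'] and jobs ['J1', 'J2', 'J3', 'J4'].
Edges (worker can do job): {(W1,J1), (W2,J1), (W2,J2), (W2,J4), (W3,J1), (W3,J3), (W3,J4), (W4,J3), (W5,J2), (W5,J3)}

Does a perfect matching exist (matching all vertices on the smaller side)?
Yes, perfect matching exists (size 4)

Perfect matching: {(W1,J1), (W2,J4), (W3,J3), (W5,J2)}
All 4 vertices on the smaller side are matched.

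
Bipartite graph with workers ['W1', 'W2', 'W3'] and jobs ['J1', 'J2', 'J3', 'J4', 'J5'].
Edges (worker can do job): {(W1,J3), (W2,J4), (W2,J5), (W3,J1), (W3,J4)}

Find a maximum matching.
Matching: {(W1,J3), (W2,J5), (W3,J1)}

Maximum matching (size 3):
  W1 → J3
  W2 → J5
  W3 → J1

Each worker is assigned to at most one job, and each job to at most one worker.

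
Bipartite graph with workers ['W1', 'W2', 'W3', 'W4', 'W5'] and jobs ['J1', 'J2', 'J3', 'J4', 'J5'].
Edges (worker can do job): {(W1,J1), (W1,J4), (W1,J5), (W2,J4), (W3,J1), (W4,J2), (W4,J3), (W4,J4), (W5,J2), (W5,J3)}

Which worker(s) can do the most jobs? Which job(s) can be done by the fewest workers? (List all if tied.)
Most versatile: W1, W4 (3 jobs); Least covered: J5 (1 workers)

Worker degrees (jobs they can do): W1:3, W2:1, W3:1, W4:3, W5:2
Job degrees (workers who can do it): J1:2, J2:2, J3:2, J4:3, J5:1

Maximum worker degree is 3, achieved by: W1, W4
Minimum job degree is 1, achieved by: J5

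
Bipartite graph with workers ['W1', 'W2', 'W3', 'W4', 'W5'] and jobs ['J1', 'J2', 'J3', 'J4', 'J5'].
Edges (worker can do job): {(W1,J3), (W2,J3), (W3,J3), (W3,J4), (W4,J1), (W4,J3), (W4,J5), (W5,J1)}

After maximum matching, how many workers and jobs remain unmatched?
Unmatched: 1 workers, 1 jobs

Maximum matching size: 4
Workers: 5 total, 4 matched, 1 unmatched
Jobs: 5 total, 4 matched, 1 unmatched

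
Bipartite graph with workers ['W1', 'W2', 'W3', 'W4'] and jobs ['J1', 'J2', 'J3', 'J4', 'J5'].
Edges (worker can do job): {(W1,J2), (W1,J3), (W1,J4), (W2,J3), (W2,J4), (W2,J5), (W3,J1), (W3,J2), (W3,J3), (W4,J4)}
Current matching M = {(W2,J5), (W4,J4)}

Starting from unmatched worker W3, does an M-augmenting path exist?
Yes: W3 → J3

An M-augmenting path alternates non-matching / matching edges, starting and ending at unmatched vertices.
Path: W3 → J3
(J3 is unmatched in M, so the path is augmenting.)
Flipping edges along this path would increase |M| from 2 to 3.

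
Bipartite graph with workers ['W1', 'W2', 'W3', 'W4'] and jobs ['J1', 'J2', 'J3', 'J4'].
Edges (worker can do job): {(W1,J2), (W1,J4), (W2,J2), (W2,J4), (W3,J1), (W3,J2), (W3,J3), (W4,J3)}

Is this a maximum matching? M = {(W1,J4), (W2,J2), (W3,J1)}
No, size 3 is not maximum

Proposed matching has size 3.
Maximum matching size for this graph: 4.

This is NOT maximum - can be improved to size 4.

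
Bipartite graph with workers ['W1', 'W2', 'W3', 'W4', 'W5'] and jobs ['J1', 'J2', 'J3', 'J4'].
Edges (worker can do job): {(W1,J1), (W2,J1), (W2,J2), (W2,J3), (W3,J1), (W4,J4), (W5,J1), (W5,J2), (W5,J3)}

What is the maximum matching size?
Maximum matching size = 4

Maximum matching: {(W2,J3), (W3,J1), (W4,J4), (W5,J2)}
Size: 4

This assigns 4 workers to 4 distinct jobs.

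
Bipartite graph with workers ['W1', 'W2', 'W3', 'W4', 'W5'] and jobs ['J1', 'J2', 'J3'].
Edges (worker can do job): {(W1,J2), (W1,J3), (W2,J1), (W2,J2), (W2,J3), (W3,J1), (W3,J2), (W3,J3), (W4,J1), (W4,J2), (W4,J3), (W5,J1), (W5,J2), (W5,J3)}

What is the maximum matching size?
Maximum matching size = 3

Maximum matching: {(W3,J1), (W4,J3), (W5,J2)}
Size: 3

This assigns 3 workers to 3 distinct jobs.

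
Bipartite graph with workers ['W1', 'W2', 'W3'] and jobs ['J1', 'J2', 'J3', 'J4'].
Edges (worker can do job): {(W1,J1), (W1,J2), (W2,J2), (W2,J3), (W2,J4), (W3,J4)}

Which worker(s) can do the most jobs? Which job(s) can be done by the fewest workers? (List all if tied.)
Most versatile: W2 (3 jobs); Least covered: J1, J3 (1 workers)

Worker degrees (jobs they can do): W1:2, W2:3, W3:1
Job degrees (workers who can do it): J1:1, J2:2, J3:1, J4:2

Maximum worker degree is 3, achieved by: W2
Minimum job degree is 1, achieved by: J1, J3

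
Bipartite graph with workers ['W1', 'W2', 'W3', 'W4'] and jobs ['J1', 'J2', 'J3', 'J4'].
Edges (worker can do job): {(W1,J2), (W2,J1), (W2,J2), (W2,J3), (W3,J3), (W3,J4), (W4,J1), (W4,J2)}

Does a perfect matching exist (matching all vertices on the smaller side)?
Yes, perfect matching exists (size 4)

Perfect matching: {(W1,J2), (W2,J3), (W3,J4), (W4,J1)}
All 4 vertices on the smaller side are matched.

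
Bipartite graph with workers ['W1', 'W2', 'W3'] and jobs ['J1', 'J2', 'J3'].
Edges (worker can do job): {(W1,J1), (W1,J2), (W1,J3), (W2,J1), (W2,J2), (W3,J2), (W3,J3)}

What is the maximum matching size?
Maximum matching size = 3

Maximum matching: {(W1,J2), (W2,J1), (W3,J3)}
Size: 3

This assigns 3 workers to 3 distinct jobs.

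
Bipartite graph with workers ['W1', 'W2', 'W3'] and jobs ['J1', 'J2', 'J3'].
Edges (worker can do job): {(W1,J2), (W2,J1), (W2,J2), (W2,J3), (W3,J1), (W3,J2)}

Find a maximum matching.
Matching: {(W1,J2), (W2,J3), (W3,J1)}

Maximum matching (size 3):
  W1 → J2
  W2 → J3
  W3 → J1

Each worker is assigned to at most one job, and each job to at most one worker.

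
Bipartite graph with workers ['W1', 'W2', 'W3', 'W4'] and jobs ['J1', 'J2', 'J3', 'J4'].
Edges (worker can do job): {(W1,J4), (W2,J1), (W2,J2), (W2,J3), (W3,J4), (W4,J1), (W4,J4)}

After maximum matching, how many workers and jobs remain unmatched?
Unmatched: 1 workers, 1 jobs

Maximum matching size: 3
Workers: 4 total, 3 matched, 1 unmatched
Jobs: 4 total, 3 matched, 1 unmatched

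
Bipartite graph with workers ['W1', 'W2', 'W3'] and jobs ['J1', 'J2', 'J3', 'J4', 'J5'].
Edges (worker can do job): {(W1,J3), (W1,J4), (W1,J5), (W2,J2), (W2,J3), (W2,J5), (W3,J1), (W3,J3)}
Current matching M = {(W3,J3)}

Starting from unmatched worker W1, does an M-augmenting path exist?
Yes: W1 → J5

An M-augmenting path alternates non-matching / matching edges, starting and ending at unmatched vertices.
Path: W1 → J5
(J5 is unmatched in M, so the path is augmenting.)
Flipping edges along this path would increase |M| from 1 to 2.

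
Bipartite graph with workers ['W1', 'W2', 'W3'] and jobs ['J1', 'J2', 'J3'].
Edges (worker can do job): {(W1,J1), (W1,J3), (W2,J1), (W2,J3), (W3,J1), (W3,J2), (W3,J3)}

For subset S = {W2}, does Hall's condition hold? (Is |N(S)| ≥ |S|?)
Yes: |N(S)| = 2, |S| = 1

Subset S = {W2}
Neighbors N(S) = {J1, J3}

|N(S)| = 2, |S| = 1
Hall's condition: |N(S)| ≥ |S| is satisfied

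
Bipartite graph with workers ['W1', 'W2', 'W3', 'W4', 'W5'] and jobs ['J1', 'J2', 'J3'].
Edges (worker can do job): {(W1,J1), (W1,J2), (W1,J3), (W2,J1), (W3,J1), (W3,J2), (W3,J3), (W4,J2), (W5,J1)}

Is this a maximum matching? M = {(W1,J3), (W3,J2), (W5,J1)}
Yes, size 3 is maximum

Proposed matching has size 3.
Maximum matching size for this graph: 3.

This is a maximum matching.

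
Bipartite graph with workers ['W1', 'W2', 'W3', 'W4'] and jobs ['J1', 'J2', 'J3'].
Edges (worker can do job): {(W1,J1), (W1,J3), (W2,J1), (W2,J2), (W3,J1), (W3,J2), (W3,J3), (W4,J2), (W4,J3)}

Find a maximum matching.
Matching: {(W1,J3), (W3,J1), (W4,J2)}

Maximum matching (size 3):
  W1 → J3
  W3 → J1
  W4 → J2

Each worker is assigned to at most one job, and each job to at most one worker.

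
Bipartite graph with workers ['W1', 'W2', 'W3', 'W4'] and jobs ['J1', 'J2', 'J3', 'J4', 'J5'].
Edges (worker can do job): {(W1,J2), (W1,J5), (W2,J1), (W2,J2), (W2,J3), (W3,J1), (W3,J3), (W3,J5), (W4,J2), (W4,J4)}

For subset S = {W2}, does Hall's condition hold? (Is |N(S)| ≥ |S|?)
Yes: |N(S)| = 3, |S| = 1

Subset S = {W2}
Neighbors N(S) = {J1, J2, J3}

|N(S)| = 3, |S| = 1
Hall's condition: |N(S)| ≥ |S| is satisfied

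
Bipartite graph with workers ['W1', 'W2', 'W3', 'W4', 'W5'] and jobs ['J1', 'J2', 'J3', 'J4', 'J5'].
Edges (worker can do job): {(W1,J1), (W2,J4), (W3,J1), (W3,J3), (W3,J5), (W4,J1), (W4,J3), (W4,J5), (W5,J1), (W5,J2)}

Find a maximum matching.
Matching: {(W1,J1), (W2,J4), (W3,J5), (W4,J3), (W5,J2)}

Maximum matching (size 5):
  W1 → J1
  W2 → J4
  W3 → J5
  W4 → J3
  W5 → J2

Each worker is assigned to at most one job, and each job to at most one worker.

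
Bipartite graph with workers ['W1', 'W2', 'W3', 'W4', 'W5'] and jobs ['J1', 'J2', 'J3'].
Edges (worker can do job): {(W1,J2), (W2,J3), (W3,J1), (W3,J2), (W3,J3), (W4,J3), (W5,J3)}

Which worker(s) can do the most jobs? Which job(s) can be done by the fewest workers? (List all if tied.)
Most versatile: W3 (3 jobs); Least covered: J1 (1 workers)

Worker degrees (jobs they can do): W1:1, W2:1, W3:3, W4:1, W5:1
Job degrees (workers who can do it): J1:1, J2:2, J3:4

Maximum worker degree is 3, achieved by: W3
Minimum job degree is 1, achieved by: J1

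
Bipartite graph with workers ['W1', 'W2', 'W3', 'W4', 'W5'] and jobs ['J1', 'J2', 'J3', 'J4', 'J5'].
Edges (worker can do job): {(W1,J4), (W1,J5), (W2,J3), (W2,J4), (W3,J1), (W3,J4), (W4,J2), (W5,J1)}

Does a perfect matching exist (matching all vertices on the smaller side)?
Yes, perfect matching exists (size 5)

Perfect matching: {(W1,J5), (W2,J3), (W3,J4), (W4,J2), (W5,J1)}
All 5 vertices on the smaller side are matched.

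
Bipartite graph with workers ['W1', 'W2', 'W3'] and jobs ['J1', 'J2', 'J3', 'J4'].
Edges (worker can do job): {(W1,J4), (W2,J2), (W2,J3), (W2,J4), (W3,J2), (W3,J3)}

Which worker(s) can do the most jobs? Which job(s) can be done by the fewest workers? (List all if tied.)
Most versatile: W2 (3 jobs); Least covered: J1 (0 workers)

Worker degrees (jobs they can do): W1:1, W2:3, W3:2
Job degrees (workers who can do it): J1:0, J2:2, J3:2, J4:2

Maximum worker degree is 3, achieved by: W2
Minimum job degree is 0, achieved by: J1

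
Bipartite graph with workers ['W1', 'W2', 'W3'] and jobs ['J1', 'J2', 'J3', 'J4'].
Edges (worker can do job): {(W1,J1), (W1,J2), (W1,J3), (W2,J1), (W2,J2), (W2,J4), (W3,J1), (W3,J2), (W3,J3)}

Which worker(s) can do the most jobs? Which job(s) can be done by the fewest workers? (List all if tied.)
Most versatile: W1, W2, W3 (3 jobs); Least covered: J4 (1 workers)

Worker degrees (jobs they can do): W1:3, W2:3, W3:3
Job degrees (workers who can do it): J1:3, J2:3, J3:2, J4:1

Maximum worker degree is 3, achieved by: W1, W2, W3
Minimum job degree is 1, achieved by: J4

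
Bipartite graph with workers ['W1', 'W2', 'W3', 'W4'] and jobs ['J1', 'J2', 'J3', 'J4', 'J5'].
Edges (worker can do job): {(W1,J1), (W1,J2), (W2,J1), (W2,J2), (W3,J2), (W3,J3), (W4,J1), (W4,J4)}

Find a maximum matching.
Matching: {(W1,J1), (W2,J2), (W3,J3), (W4,J4)}

Maximum matching (size 4):
  W1 → J1
  W2 → J2
  W3 → J3
  W4 → J4

Each worker is assigned to at most one job, and each job to at most one worker.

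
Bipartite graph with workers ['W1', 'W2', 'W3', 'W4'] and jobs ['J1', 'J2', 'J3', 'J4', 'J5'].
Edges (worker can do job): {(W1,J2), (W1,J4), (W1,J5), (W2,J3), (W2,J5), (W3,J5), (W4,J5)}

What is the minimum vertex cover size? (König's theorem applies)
Minimum vertex cover size = 3

By König's theorem: in bipartite graphs,
min vertex cover = max matching = 3

Maximum matching has size 3, so minimum vertex cover also has size 3.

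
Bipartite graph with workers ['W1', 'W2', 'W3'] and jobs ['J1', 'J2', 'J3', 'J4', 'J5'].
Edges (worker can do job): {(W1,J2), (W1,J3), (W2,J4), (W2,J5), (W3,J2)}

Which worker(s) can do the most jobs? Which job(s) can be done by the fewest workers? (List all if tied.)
Most versatile: W1, W2 (2 jobs); Least covered: J1 (0 workers)

Worker degrees (jobs they can do): W1:2, W2:2, W3:1
Job degrees (workers who can do it): J1:0, J2:2, J3:1, J4:1, J5:1

Maximum worker degree is 2, achieved by: W1, W2
Minimum job degree is 0, achieved by: J1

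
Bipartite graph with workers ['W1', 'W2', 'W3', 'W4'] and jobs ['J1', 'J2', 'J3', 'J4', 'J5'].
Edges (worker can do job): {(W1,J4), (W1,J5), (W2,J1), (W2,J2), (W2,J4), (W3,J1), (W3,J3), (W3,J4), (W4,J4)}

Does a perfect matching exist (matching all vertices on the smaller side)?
Yes, perfect matching exists (size 4)

Perfect matching: {(W1,J5), (W2,J2), (W3,J1), (W4,J4)}
All 4 vertices on the smaller side are matched.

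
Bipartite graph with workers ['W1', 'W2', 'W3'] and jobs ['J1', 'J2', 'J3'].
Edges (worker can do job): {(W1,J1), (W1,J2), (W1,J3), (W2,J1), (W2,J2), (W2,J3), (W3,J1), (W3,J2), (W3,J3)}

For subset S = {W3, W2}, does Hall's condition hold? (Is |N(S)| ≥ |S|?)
Yes: |N(S)| = 3, |S| = 2

Subset S = {W3, W2}
Neighbors N(S) = {J1, J2, J3}

|N(S)| = 3, |S| = 2
Hall's condition: |N(S)| ≥ |S| is satisfied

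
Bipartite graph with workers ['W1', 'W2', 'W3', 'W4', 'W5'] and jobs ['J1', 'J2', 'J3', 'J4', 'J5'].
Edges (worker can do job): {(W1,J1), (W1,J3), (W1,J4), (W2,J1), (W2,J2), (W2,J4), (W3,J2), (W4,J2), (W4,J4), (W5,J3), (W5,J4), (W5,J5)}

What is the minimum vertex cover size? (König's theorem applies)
Minimum vertex cover size = 5

By König's theorem: in bipartite graphs,
min vertex cover = max matching = 5

Maximum matching has size 5, so minimum vertex cover also has size 5.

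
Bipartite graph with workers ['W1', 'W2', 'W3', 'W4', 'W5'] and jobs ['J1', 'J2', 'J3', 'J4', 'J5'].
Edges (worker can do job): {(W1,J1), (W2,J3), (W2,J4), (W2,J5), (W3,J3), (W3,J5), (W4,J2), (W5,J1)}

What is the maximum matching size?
Maximum matching size = 4

Maximum matching: {(W2,J4), (W3,J5), (W4,J2), (W5,J1)}
Size: 4

This assigns 4 workers to 4 distinct jobs.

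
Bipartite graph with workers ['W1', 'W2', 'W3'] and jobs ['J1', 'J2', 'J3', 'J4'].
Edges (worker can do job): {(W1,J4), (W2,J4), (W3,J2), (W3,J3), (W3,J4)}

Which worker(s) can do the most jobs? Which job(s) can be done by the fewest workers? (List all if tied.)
Most versatile: W3 (3 jobs); Least covered: J1 (0 workers)

Worker degrees (jobs they can do): W1:1, W2:1, W3:3
Job degrees (workers who can do it): J1:0, J2:1, J3:1, J4:3

Maximum worker degree is 3, achieved by: W3
Minimum job degree is 0, achieved by: J1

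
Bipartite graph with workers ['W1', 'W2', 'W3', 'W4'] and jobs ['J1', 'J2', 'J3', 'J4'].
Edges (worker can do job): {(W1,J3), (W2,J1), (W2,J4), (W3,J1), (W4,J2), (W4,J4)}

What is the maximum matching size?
Maximum matching size = 4

Maximum matching: {(W1,J3), (W2,J4), (W3,J1), (W4,J2)}
Size: 4

This assigns 4 workers to 4 distinct jobs.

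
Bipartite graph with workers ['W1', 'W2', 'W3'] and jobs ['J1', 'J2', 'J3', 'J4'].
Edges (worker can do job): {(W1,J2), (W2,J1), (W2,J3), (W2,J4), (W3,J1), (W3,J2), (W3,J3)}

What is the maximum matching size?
Maximum matching size = 3

Maximum matching: {(W1,J2), (W2,J4), (W3,J1)}
Size: 3

This assigns 3 workers to 3 distinct jobs.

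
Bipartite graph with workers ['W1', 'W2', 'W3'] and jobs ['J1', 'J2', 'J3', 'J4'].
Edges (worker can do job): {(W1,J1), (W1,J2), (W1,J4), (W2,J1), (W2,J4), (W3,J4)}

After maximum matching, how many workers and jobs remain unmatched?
Unmatched: 0 workers, 1 jobs

Maximum matching size: 3
Workers: 3 total, 3 matched, 0 unmatched
Jobs: 4 total, 3 matched, 1 unmatched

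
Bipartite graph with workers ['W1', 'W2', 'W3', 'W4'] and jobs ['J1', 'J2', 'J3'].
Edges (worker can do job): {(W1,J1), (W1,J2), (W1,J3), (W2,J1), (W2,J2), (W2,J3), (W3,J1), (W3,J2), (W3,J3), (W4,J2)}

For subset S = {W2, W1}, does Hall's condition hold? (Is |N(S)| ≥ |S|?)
Yes: |N(S)| = 3, |S| = 2

Subset S = {W2, W1}
Neighbors N(S) = {J1, J2, J3}

|N(S)| = 3, |S| = 2
Hall's condition: |N(S)| ≥ |S| is satisfied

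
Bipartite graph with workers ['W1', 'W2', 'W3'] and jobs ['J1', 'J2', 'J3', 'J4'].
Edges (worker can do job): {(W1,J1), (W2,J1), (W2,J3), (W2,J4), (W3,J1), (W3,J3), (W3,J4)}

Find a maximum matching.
Matching: {(W1,J1), (W2,J3), (W3,J4)}

Maximum matching (size 3):
  W1 → J1
  W2 → J3
  W3 → J4

Each worker is assigned to at most one job, and each job to at most one worker.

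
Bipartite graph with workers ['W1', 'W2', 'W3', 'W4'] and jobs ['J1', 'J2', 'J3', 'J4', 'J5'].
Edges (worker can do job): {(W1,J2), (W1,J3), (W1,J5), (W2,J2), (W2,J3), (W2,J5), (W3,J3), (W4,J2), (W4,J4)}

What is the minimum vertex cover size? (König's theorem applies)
Minimum vertex cover size = 4

By König's theorem: in bipartite graphs,
min vertex cover = max matching = 4

Maximum matching has size 4, so minimum vertex cover also has size 4.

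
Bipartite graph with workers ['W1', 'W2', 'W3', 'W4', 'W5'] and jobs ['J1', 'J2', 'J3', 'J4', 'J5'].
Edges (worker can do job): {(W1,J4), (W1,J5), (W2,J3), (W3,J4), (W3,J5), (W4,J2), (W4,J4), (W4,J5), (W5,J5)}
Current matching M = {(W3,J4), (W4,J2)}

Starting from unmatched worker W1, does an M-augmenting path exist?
Yes: W1 → J5

An M-augmenting path alternates non-matching / matching edges, starting and ending at unmatched vertices.
Path: W1 → J5
(J5 is unmatched in M, so the path is augmenting.)
Flipping edges along this path would increase |M| from 2 to 3.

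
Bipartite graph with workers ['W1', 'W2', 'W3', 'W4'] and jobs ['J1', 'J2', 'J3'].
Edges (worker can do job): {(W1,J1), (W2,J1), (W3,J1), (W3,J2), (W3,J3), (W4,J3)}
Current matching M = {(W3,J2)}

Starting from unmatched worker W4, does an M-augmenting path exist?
Yes: W4 → J3

An M-augmenting path alternates non-matching / matching edges, starting and ending at unmatched vertices.
Path: W4 → J3
(J3 is unmatched in M, so the path is augmenting.)
Flipping edges along this path would increase |M| from 1 to 2.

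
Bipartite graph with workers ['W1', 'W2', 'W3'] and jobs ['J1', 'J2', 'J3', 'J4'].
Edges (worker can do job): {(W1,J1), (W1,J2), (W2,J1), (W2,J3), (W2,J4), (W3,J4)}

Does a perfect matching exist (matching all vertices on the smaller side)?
Yes, perfect matching exists (size 3)

Perfect matching: {(W1,J2), (W2,J3), (W3,J4)}
All 3 vertices on the smaller side are matched.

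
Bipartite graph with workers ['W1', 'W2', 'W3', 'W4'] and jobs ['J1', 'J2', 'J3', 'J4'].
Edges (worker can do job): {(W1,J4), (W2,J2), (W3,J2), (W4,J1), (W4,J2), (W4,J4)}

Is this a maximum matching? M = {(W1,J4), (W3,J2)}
No, size 2 is not maximum

Proposed matching has size 2.
Maximum matching size for this graph: 3.

This is NOT maximum - can be improved to size 3.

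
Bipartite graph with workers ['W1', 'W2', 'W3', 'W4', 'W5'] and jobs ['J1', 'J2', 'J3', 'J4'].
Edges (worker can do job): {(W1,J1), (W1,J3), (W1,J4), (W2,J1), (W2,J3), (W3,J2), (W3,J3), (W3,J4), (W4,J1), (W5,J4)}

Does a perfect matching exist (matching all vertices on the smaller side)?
Yes, perfect matching exists (size 4)

Perfect matching: {(W1,J3), (W3,J2), (W4,J1), (W5,J4)}
All 4 vertices on the smaller side are matched.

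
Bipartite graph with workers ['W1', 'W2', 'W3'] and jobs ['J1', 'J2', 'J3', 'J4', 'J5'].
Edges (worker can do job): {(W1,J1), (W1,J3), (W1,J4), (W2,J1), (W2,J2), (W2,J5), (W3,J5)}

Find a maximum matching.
Matching: {(W1,J3), (W2,J2), (W3,J5)}

Maximum matching (size 3):
  W1 → J3
  W2 → J2
  W3 → J5

Each worker is assigned to at most one job, and each job to at most one worker.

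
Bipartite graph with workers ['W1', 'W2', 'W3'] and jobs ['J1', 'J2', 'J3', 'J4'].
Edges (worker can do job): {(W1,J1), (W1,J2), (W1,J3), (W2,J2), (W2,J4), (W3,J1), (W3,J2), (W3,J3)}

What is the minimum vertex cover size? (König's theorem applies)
Minimum vertex cover size = 3

By König's theorem: in bipartite graphs,
min vertex cover = max matching = 3

Maximum matching has size 3, so minimum vertex cover also has size 3.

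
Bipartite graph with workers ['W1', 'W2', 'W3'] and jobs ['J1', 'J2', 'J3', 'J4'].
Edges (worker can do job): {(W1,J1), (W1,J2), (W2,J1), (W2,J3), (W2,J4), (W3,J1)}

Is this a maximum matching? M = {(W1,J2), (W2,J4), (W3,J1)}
Yes, size 3 is maximum

Proposed matching has size 3.
Maximum matching size for this graph: 3.

This is a maximum matching.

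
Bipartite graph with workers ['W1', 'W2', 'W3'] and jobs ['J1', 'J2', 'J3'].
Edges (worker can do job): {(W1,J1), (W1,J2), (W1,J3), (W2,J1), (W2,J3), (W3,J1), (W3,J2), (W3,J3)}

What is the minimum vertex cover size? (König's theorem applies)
Minimum vertex cover size = 3

By König's theorem: in bipartite graphs,
min vertex cover = max matching = 3

Maximum matching has size 3, so minimum vertex cover also has size 3.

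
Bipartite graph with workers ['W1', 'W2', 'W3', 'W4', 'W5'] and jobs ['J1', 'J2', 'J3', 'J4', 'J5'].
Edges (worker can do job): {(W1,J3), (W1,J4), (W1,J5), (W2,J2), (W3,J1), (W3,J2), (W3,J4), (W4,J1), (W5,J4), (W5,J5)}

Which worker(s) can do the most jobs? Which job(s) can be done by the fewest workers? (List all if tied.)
Most versatile: W1, W3 (3 jobs); Least covered: J3 (1 workers)

Worker degrees (jobs they can do): W1:3, W2:1, W3:3, W4:1, W5:2
Job degrees (workers who can do it): J1:2, J2:2, J3:1, J4:3, J5:2

Maximum worker degree is 3, achieved by: W1, W3
Minimum job degree is 1, achieved by: J3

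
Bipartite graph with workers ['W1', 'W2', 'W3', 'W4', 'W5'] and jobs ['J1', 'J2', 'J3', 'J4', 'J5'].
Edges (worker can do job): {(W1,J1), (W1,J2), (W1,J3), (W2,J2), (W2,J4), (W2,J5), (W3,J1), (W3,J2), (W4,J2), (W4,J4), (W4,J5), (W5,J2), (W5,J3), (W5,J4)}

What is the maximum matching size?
Maximum matching size = 5

Maximum matching: {(W1,J2), (W2,J5), (W3,J1), (W4,J4), (W5,J3)}
Size: 5

This assigns 5 workers to 5 distinct jobs.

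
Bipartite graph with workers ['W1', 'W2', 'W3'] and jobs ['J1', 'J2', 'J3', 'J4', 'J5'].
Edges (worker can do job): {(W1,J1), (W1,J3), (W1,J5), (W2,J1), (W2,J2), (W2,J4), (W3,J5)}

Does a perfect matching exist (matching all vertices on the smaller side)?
Yes, perfect matching exists (size 3)

Perfect matching: {(W1,J1), (W2,J2), (W3,J5)}
All 3 vertices on the smaller side are matched.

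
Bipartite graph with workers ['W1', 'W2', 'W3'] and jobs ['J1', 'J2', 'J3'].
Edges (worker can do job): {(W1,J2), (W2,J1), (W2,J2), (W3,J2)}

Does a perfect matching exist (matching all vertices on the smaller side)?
No, maximum matching has size 2 < 3

Maximum matching has size 2, need 3 for perfect matching.
Unmatched workers: ['W1']
Unmatched jobs: ['J3']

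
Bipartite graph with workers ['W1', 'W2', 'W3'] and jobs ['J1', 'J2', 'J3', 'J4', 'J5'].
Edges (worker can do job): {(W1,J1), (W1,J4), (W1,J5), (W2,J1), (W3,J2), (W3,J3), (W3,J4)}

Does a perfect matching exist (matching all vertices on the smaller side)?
Yes, perfect matching exists (size 3)

Perfect matching: {(W1,J5), (W2,J1), (W3,J4)}
All 3 vertices on the smaller side are matched.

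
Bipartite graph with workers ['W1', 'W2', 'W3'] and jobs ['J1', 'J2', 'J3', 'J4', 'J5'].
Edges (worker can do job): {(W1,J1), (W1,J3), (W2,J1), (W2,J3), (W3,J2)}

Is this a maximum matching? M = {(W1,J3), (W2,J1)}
No, size 2 is not maximum

Proposed matching has size 2.
Maximum matching size for this graph: 3.

This is NOT maximum - can be improved to size 3.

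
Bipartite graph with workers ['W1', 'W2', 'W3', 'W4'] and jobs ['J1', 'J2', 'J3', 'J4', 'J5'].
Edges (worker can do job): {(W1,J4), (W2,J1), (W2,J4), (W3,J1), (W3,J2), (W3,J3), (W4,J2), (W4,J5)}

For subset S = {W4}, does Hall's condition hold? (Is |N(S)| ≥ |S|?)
Yes: |N(S)| = 2, |S| = 1

Subset S = {W4}
Neighbors N(S) = {J2, J5}

|N(S)| = 2, |S| = 1
Hall's condition: |N(S)| ≥ |S| is satisfied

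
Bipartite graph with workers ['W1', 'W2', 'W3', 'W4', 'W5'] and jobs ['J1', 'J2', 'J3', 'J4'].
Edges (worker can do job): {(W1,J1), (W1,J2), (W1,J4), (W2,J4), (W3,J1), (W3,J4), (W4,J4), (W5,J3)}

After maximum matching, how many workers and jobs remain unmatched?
Unmatched: 1 workers, 0 jobs

Maximum matching size: 4
Workers: 5 total, 4 matched, 1 unmatched
Jobs: 4 total, 4 matched, 0 unmatched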